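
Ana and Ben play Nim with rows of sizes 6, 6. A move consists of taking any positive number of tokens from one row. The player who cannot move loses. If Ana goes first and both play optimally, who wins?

Ben wins

Compute the nim-sum pairwise:
6 ^ 6 = 0
The nim-sum is 0, so this is a P-position: the player to move is in a losing position under optimal play; Ana is about to move from it and so loses — Ben wins.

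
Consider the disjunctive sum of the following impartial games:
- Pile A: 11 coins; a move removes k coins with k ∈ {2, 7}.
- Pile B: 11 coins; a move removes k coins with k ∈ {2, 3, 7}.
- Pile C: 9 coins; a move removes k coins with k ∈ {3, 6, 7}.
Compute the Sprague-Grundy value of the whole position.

2

Grundy values for pile A (subtraction set {2, 7}):
g(0) = mex{} = 0
g(1) = mex{} = 0
g(2) = mex{0} = 1
g(3) = mex{0} = 1
g(4) = mex{1} = 0
g(5) = mex{1} = 0
g(6) = mex{0} = 1
g(7) = mex{0} = 1
g(8) = mex{0,1} = 2
g(9) = mex{1} = 0
g(10) = mex{1,2} = 0
g(11) = mex{0} = 1
So g(11) = 1.
Grundy values for pile B (subtraction set {2, 3, 7}):
k:     0  1  2  3  4  5  6  7  8  9 10 11
g(k):  0  0  1  1  2  0  0  1  1  2  0  0
So g(11) = 0.
Build the Grundy sequence for pile C with g(k) = mex{g(k−s) : s ∈ {3, 6, 7}, s ≤ k}:
k:     0  1  2  3  4  5  6  7  8  9
g(k):  0  0  0  1  1  1  2  2  2  3
So g(9) = 3.
The value of a disjunctive sum is the nim-sum of the parts.
Combined value = 1 XOR 0 XOR 3 = 2.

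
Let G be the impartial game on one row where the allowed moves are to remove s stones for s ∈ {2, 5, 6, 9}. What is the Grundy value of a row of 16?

2

Grundy values for subtraction set {2, 5, 6, 9}:
k:     0  1  2  3  4  5  6  7  8  9 10 11 12 13 14 15 16
g(k):  0  0  1  1  0  2  1  3  0  2  1  0  0  1  1  0  2
So g(16) = 2.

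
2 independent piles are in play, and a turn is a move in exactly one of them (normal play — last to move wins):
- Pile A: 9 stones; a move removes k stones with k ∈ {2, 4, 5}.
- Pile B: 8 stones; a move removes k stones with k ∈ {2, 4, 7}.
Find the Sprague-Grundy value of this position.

0

Grundy values for pile A (subtraction set {2, 4, 5}):
g(0) = mex{} = 0
g(1) = mex{} = 0
g(2) = mex{0} = 1
g(3) = mex{0} = 1
g(4) = mex{0,1} = 2
g(5) = mex{0,1} = 2
g(6) = mex{0,1,2} = 3
g(7) = mex{1,2} = 0
g(8) = mex{1,2,3} = 0
g(9) = mex{0,2} = 1
So g(9) = 1.
For pile B, compute g(0), g(1), … with moves {2, 4, 7}:
k:     0  1  2  3  4  5  6  7  8
g(k):  0  0  1  1  2  2  0  3  1
So g(8) = 1.
By the Sprague-Grundy theorem, the Grundy value of a sum of independent games is the XOR of the component values.
Combined value = 1 ⊕ 1 = 0.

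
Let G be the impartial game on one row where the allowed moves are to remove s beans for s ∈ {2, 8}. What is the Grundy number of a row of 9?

Compute g(0), g(1), … for moves {2, 8}:
g(0) = mex{} = 0
g(1) = mex{} = 0
g(2) = mex{0} = 1
g(3) = mex{0} = 1
g(4) = mex{1} = 0
g(5) = mex{1} = 0
g(6) = mex{0} = 1
g(7) = mex{0} = 1
g(8) = mex{0,1} = 2
g(9) = mex{0,1} = 2
So g(9) = 2.

2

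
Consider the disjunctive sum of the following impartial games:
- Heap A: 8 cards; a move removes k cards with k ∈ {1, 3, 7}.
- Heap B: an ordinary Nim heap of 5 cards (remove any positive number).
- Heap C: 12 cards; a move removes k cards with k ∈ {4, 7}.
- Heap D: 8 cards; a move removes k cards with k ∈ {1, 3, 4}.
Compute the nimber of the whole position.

4

For heap A, compute g(0), g(1), … with moves {1, 3, 7}:
k:     0  1  2  3  4  5  6  7  8
g(k):  0  1  0  1  0  1  0  1  0
So g(8) = 0.
Heap B is a plain Nim heap of size 5, so its Grundy value is 5.
Build the Grundy sequence for heap C with g(k) = mex{g(k−s) : s ∈ {4, 7}, s ≤ k}:
k:     0  1  2  3  4  5  6  7  8  9 10 11 12
g(k):  0  0  0  0  1  1  1  1  2  2  2  0  0
So g(12) = 0.
Grundy values for heap D (subtraction set {1, 3, 4}):
k:     0  1  2  3  4  5  6  7  8
g(k):  0  1  0  1  2  3  2  0  1
So g(8) = 1.
The value of a disjunctive sum is the nim-sum of the parts.
Combined value = 0 XOR 5 XOR 0 XOR 1 = 4.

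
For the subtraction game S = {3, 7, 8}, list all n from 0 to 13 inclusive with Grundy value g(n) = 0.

0, 1, 2, 6, 11, 12

Compute g(0), g(1), … for moves {3, 7, 8}:
k:     0  1  2  3  4  5  6  7  8  9 10 11 12 13
g(k):  0  0  0  1  1  1  0  2  2  1  3  0  0  2
The P-positions (g = 0) in 0..13 are 0, 1, 2, 6, 11, 12.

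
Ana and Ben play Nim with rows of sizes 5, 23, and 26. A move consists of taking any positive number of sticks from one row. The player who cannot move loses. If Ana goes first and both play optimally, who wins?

Ana wins

Compute the nim-sum pairwise:
5 ^ 23 = 18
18 ^ 26 = 8
The nim-sum is 8 ≠ 0, so this is an N-position: the player to move can win; Ana has a winning move.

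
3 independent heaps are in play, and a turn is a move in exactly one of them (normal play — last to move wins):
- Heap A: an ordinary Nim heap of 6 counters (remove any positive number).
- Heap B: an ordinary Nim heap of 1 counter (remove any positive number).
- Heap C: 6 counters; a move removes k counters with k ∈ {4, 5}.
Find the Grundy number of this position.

6

Heap A is a plain Nim heap of size 6, so its Grundy value is 6.
Heap B is a plain Nim heap of size 1, so its Grundy value is 1.
Grundy values for heap C (subtraction set {4, 5}):
g(0) = mex{} = 0
g(1) = mex{} = 0
g(2) = mex{} = 0
g(3) = mex{} = 0
g(4) = mex{0} = 1
g(5) = mex{0} = 1
g(6) = mex{0} = 1
So g(6) = 1.
The value of a disjunctive sum is the nim-sum of the parts.
Combined value = 6 ⊕ 1 ⊕ 1 = 6.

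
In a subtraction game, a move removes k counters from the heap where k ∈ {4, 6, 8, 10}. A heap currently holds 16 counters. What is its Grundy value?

0

Grundy values for subtraction set {4, 6, 8, 10}:
k:     0  1  2  3  4  5  6  7  8  9 10 11 12 13 14 15 16
g(k):  0  0  0  0  1  1  1  1  2  2  2  2  3  3  0  0  0
So g(16) = 0.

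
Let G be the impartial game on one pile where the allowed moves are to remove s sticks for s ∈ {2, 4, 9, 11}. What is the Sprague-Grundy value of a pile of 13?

Grundy values for subtraction set {2, 4, 9, 11}:
k:     0  1  2  3  4  5  6  7  8  9 10 11 12 13
g(k):  0  0  1  1  2  2  0  0  1  1  2  2  3  0
So g(13) = 0.

0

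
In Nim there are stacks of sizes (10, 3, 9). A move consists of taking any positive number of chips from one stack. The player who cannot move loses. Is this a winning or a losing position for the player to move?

Losing position

Write each in binary and XOR column by column:
  1010  (10)
  0011  (3)
  1001  (9)
  ----
  0000  (0)
The nim-sum is 0, so this is a P-position: the player to move is in a losing position under optimal play.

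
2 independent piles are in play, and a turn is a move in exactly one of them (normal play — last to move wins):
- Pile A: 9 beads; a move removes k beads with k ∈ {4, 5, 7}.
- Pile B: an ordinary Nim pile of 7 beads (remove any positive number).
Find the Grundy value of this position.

5

Grundy values for pile A (subtraction set {4, 5, 7}):
g(0) = mex{} = 0
g(1) = mex{} = 0
g(2) = mex{} = 0
g(3) = mex{} = 0
g(4) = mex{0} = 1
g(5) = mex{0} = 1
g(6) = mex{0} = 1
g(7) = mex{0} = 1
g(8) = mex{0,1} = 2
g(9) = mex{0,1} = 2
So g(9) = 2.
Pile B is a plain Nim pile of size 7, so its Grundy value is 7.
By the Sprague-Grundy theorem, the Grundy value of a sum of independent games is the XOR of the component values.
Combined value = 2 XOR 7 = 5.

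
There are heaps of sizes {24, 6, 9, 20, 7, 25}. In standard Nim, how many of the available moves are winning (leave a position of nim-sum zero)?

Write each in binary and XOR column by column:
  11000  (24)
  00110  (6)
  01001  (9)
  10100  (20)
  00111  (7)
  11001  (25)
  -----
  11101  (29)
The overall nim-sum is X = 29. A heap of size p has a winning move iff p XOR X < p (reduce it to p XOR X).
  24: 24 XOR 29 = 5 < 24 — winning move (to 5).
  6: 6 XOR 29 = 27 ≥ 6 — no move.
  9: 9 XOR 29 = 20 ≥ 9 — no move.
  20: 20 XOR 29 = 9 < 20 — winning move (to 9).
  7: 7 XOR 29 = 26 ≥ 7 — no move.
  25: 25 XOR 29 = 4 < 25 — winning move (to 4).
That gives 3 winning moves.

3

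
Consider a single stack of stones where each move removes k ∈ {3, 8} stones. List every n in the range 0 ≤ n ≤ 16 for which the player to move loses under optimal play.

Grundy values for subtraction set {3, 8}:
k:     0  1  2  3  4  5  6  7  8  9 10 11 12 13 14 15 16
g(k):  0  0  0  1  1  1  0  0  2  1  1  0  0  0  1  1  1
The P-positions (g = 0) in 0..16 are 0, 1, 2, 6, 7, 11, 12, 13.

0, 1, 2, 6, 7, 11, 12, 13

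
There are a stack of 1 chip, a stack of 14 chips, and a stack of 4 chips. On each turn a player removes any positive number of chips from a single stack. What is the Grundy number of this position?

Write each in binary and XOR column by column:
  0001  (1)
  1110  (14)
  0100  (4)
  ----
  1011  (11)

11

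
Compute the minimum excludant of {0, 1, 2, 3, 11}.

4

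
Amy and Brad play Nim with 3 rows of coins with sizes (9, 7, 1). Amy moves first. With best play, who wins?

Amy wins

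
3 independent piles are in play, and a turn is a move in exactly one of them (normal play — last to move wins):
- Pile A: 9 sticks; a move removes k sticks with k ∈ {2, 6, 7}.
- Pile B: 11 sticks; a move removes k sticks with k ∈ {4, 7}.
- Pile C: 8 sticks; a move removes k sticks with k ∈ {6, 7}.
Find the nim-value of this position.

Grundy values for pile A (subtraction set {2, 6, 7}):
g(0) = mex{} = 0
g(1) = mex{} = 0
g(2) = mex{0} = 1
g(3) = mex{0} = 1
g(4) = mex{1} = 0
g(5) = mex{1} = 0
g(6) = mex{0} = 1
g(7) = mex{0} = 1
g(8) = mex{0,1} = 2
g(9) = mex{1} = 0
So g(9) = 0.
For pile B, compute g(0), g(1), … with moves {4, 7}:
k:     0  1  2  3  4  5  6  7  8  9 10 11
g(k):  0  0  0  0  1  1  1  1  2  2  2  0
So g(11) = 0.
Grundy values for pile C (subtraction set {6, 7}):
k:     0  1  2  3  4  5  6  7  8
g(k):  0  0  0  0  0  0  1  1  1
So g(8) = 1.
By the Sprague-Grundy theorem, the Grundy value of a sum of independent games is the XOR of the component values.
Combined value = 0 ⊕ 0 ⊕ 1 = 1.

1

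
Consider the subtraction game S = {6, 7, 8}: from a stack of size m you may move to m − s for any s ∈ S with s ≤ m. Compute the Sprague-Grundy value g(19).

0

Build the Grundy sequence with g(k) = mex{g(k−s) : s ∈ {6, 7, 8}, s ≤ k}:
k:     0  1  2  3  4  5  6  7  8  9 10 11 12 13 14 15 16 17 18 19
g(k):  0  0  0  0  0  0  1  1  1  1  1  1  2  2  0  0  0  0  0  0
So g(19) = 0.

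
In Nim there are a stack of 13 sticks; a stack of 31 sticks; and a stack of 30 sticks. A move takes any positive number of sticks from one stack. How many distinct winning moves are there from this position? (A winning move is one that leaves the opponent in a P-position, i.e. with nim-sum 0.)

3

Nim-sum: 13 ⊕ 31 ⊕ 30 = 12.
The overall nim-sum is X = 12. A stack of size p has a winning move iff p XOR X < p (reduce it to p XOR X).
  13: 13 XOR 12 = 1 < 13 — winning move (to 1).
  31: 31 XOR 12 = 19 < 31 — winning move (to 19).
  30: 30 XOR 12 = 18 < 30 — winning move (to 18).
That gives 3 winning moves.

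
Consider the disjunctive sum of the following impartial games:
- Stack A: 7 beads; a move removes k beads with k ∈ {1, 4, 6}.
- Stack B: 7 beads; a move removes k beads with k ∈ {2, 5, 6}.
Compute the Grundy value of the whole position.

For stack A, compute g(0), g(1), … with moves {1, 4, 6}:
k:     0  1  2  3  4  5  6  7
g(k):  0  1  0  1  2  0  1  0
So g(7) = 0.
Grundy values for stack B (subtraction set {2, 5, 6}):
k:     0  1  2  3  4  5  6  7
g(k):  0  0  1  1  0  2  1  3
So g(7) = 3.
The value of a disjunctive sum is the nim-sum of the parts.
Combined value = 0 ⊕ 3 = 3.

3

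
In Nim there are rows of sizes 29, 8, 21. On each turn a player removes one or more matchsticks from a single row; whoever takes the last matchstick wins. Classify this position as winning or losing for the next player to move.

Compute the nim-sum pairwise:
29 ^ 8 = 21
21 ^ 21 = 0
The nim-sum is 0, so this is a P-position: the player to move is in a losing position under optimal play.

Losing position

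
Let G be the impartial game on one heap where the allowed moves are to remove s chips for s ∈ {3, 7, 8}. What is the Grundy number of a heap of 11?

Build the Grundy sequence with g(k) = mex{g(k−s) : s ∈ {3, 7, 8}, s ≤ k}:
k:     0  1  2  3  4  5  6  7  8  9 10 11
g(k):  0  0  0  1  1  1  0  2  2  1  3  0
So g(11) = 0.

0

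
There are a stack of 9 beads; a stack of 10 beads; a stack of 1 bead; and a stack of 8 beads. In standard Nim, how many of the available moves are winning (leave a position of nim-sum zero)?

3

Bitwise XOR of the heap sizes:
  1001  (9)
  1010  (10)
  0001  (1)
  1000  (8)
  ----
  1010  (10)
The overall nim-sum is X = 10. A stack of size p has a winning move iff p XOR X < p (reduce it to p XOR X).
  9: 9 XOR 10 = 3 < 9 — winning move (to 3).
  10: 10 XOR 10 = 0 < 10 — winning move (to 0).
  1: 1 XOR 10 = 11 ≥ 1 — no move.
  8: 8 XOR 10 = 2 < 8 — winning move (to 2).
That gives 3 winning moves.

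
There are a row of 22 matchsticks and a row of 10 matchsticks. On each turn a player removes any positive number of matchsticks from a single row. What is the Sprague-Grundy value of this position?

28

Nim-sum: 22 XOR 10 = 28.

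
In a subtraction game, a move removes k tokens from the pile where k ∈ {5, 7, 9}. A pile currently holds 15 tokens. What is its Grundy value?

0

Compute g(0), g(1), … for moves {5, 7, 9}:
k:     0  1  2  3  4  5  6  7  8  9 10 11 12 13 14 15
g(k):  0  0  0  0  0  1  1  1  1  1  2  2  2  2  0  0
So g(15) = 0.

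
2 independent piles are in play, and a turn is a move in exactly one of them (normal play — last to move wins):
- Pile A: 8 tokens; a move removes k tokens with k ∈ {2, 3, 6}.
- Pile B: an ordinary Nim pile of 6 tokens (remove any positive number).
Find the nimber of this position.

For pile A, compute g(0), g(1), … with moves {2, 3, 6}:
g(0) = mex{} = 0
g(1) = mex{} = 0
g(2) = mex{0} = 1
g(3) = mex{0} = 1
g(4) = mex{0,1} = 2
g(5) = mex{1} = 0
g(6) = mex{0,1,2} = 3
g(7) = mex{0,2} = 1
g(8) = mex{0,1,3} = 2
So g(8) = 2.
Pile B is a plain Nim pile of size 6, so its Grundy value is 6.
By the Sprague-Grundy theorem, the Grundy value of a sum of independent games is the XOR of the component values.
Combined value = 2 XOR 6 = 4.

4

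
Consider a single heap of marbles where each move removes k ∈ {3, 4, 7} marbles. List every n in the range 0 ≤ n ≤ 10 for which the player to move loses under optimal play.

0, 1, 2, 10

Build the Grundy sequence with g(k) = mex{g(k−s) : s ∈ {3, 4, 7}, s ≤ k}:
k:     0  1  2  3  4  5  6  7  8  9 10
g(k):  0  0  0  1  1  1  2  2  2  3  0
The P-positions (g = 0) in 0..10 are 0, 1, 2, 10.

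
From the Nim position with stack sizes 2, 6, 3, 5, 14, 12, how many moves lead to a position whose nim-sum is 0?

0

Nim-sum: 2 ⊕ 6 ⊕ 3 ⊕ 5 ⊕ 14 ⊕ 12 = 0.
The nim-sum is already 0, so every move leaves a nonzero nim-sum — there are no winning moves.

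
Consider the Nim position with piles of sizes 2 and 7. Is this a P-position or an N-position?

Nim-sum: 2 ^ 7 = 5.
The nim-sum is 5 ≠ 0, so this is an N-position: the player to move can win.

N-position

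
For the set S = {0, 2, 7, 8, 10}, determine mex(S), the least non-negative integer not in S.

1

0 is in the set but 1 is not, so the mex is 1.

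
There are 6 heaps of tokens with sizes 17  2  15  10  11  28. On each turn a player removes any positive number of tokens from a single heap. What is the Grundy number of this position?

1

Nim-sum: 17 ^ 2 ^ 15 ^ 10 ^ 11 ^ 28 = 1.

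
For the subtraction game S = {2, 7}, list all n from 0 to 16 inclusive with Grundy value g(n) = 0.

Grundy values for subtraction set {2, 7}:
k:     0  1  2  3  4  5  6  7  8  9 10 11 12 13 14 15 16
g(k):  0  0  1  1  0  0  1  1  2  0  0  1  1  0  0  1  1
The P-positions (g = 0) in 0..16 are 0, 1, 4, 5, 9, 10, 13, 14.

0, 1, 4, 5, 9, 10, 13, 14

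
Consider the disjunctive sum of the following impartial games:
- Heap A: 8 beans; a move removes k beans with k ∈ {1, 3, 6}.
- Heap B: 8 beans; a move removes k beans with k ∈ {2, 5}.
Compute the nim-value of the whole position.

For heap A, compute g(0), g(1), … with moves {1, 3, 6}:
k:     0  1  2  3  4  5  6  7  8
g(k):  0  1  0  1  0  1  2  3  2
So g(8) = 2.
Grundy values for heap B (subtraction set {2, 5}):
g(0) = mex{} = 0
g(1) = mex{} = 0
g(2) = mex{0} = 1
g(3) = mex{0} = 1
g(4) = mex{1} = 0
g(5) = mex{0,1} = 2
g(6) = mex{0} = 1
g(7) = mex{1,2} = 0
g(8) = mex{1} = 0
So g(8) = 0.
By the Sprague-Grundy theorem, the Grundy value of a sum of independent games is the XOR of the component values.
Combined value = 2 XOR 0 = 2.

2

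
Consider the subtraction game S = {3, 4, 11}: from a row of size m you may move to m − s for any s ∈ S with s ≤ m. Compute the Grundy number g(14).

Compute g(0), g(1), … for moves {3, 4, 11}:
g(0) = mex{} = 0
g(1) = mex{} = 0
g(2) = mex{} = 0
g(3) = mex{0} = 1
g(4) = mex{0} = 1
g(5) = mex{0} = 1
g(6) = mex{0,1} = 2
g(7) = mex{1} = 0
g(8) = mex{1} = 0
g(9) = mex{1,2} = 0
g(10) = mex{0,2} = 1
g(11) = mex{0} = 1
g(12) = mex{0} = 1
g(13) = mex{0,1} = 2
g(14) = mex{1} = 0
So g(14) = 0.

0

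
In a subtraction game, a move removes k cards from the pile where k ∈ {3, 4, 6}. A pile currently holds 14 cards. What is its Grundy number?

Grundy values for subtraction set {3, 4, 6}:
k:     0  1  2  3  4  5  6  7  8  9 10 11 12 13 14
g(k):  0  0  0  1  1  1  2  2  2  0  0  0  1  1  1
So g(14) = 1.

1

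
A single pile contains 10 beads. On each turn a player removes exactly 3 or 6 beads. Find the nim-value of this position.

Build the Grundy sequence with g(k) = mex{g(k−s) : s ∈ {3, 6}, s ≤ k}:
g(0) = mex{} = 0
g(1) = mex{} = 0
g(2) = mex{} = 0
g(3) = mex{0} = 1
g(4) = mex{0} = 1
g(5) = mex{0} = 1
g(6) = mex{0,1} = 2
g(7) = mex{0,1} = 2
g(8) = mex{0,1} = 2
g(9) = mex{1,2} = 0
g(10) = mex{1,2} = 0
So g(10) = 0.

0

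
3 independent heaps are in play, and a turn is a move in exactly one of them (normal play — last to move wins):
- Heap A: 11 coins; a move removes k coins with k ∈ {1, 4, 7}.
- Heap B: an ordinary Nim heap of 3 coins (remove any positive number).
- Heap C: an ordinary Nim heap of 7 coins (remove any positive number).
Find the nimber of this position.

For heap A, compute g(0), g(1), … with moves {1, 4, 7}:
k:     0  1  2  3  4  5  6  7  8  9 10 11
g(k):  0  1  0  1  2  0  1  2  0  1  0  1
So g(11) = 1.
Heap B is a plain Nim heap of size 3, so its Grundy value is 3.
Heap C is a plain Nim heap of size 7, so its Grundy value is 7.
The value of a disjunctive sum is the nim-sum of the parts.
Combined value = 1 XOR 3 XOR 7 = 5.

5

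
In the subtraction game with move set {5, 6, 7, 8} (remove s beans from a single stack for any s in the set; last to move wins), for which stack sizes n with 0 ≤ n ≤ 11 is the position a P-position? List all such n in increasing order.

0, 1, 2, 3, 4

Grundy values for subtraction set {5, 6, 7, 8}:
k:     0  1  2  3  4  5  6  7  8  9 10 11
g(k):  0  0  0  0  0  1  1  1  1  1  2  2
The P-positions (g = 0) in 0..11 are 0, 1, 2, 3, 4.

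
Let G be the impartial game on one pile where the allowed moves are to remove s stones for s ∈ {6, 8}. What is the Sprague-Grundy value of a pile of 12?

2

Compute g(0), g(1), … for moves {6, 8}:
g(0) = mex{} = 0
g(1) = mex{} = 0
g(2) = mex{} = 0
g(3) = mex{} = 0
g(4) = mex{} = 0
g(5) = mex{} = 0
g(6) = mex{0} = 1
g(7) = mex{0} = 1
g(8) = mex{0} = 1
g(9) = mex{0} = 1
g(10) = mex{0} = 1
g(11) = mex{0} = 1
g(12) = mex{0,1} = 2
So g(12) = 2.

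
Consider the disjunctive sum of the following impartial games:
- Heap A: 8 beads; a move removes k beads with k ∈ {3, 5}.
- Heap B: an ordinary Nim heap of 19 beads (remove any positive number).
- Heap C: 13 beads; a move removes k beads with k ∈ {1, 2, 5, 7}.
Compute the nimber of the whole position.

18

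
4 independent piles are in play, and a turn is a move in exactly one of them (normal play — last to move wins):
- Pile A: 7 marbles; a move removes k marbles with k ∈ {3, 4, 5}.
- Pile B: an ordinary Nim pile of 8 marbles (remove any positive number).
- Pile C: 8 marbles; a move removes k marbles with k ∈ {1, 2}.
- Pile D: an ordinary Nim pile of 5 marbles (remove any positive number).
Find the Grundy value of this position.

Build the Grundy sequence for pile A with g(k) = mex{g(k−s) : s ∈ {3, 4, 5}, s ≤ k}:
g(0) = mex{} = 0
g(1) = mex{} = 0
g(2) = mex{} = 0
g(3) = mex{0} = 1
g(4) = mex{0} = 1
g(5) = mex{0} = 1
g(6) = mex{0,1} = 2
g(7) = mex{0,1} = 2
So g(7) = 2.
Pile B is a plain Nim pile of size 8, so its Grundy value is 8.
Build the Grundy sequence for pile C with g(k) = mex{g(k−s) : s ∈ {1, 2}, s ≤ k}:
g(0) = mex{} = 0
g(1) = mex{0} = 1
g(2) = mex{0,1} = 2
g(3) = mex{1,2} = 0
g(4) = mex{0,2} = 1
g(5) = mex{0,1} = 2
g(6) = mex{1,2} = 0
g(7) = mex{0,2} = 1
g(8) = mex{0,1} = 2
So g(8) = 2.
Pile D is a plain Nim pile of size 5, so its Grundy value is 5.
The value of a disjunctive sum is the nim-sum of the parts.
Combined value = 2 ⊕ 8 ⊕ 2 ⊕ 5 = 13.

13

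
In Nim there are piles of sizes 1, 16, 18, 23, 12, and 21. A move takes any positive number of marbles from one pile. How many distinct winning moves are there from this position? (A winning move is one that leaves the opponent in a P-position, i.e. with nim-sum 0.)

1

Nim-sum: 1 XOR 16 XOR 18 XOR 23 XOR 12 XOR 21 = 13.
The overall nim-sum is X = 13. A pile of size p has a winning move iff p XOR X < p (reduce it to p XOR X).
  1: 1 XOR 13 = 12 ≥ 1 — no move.
  16: 16 XOR 13 = 29 ≥ 16 — no move.
  18: 18 XOR 13 = 31 ≥ 18 — no move.
  23: 23 XOR 13 = 26 ≥ 23 — no move.
  12: 12 XOR 13 = 1 < 12 — winning move (to 1).
  21: 21 XOR 13 = 24 ≥ 21 — no move.
That gives 1 winning move.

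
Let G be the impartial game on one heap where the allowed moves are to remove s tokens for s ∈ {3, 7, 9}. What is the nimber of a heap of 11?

3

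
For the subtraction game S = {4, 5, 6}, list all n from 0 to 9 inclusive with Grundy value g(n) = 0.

0, 1, 2, 3

Build the Grundy sequence with g(k) = mex{g(k−s) : s ∈ {4, 5, 6}, s ≤ k}:
g(0) = mex{} = 0
g(1) = mex{} = 0
g(2) = mex{} = 0
g(3) = mex{} = 0
g(4) = mex{0} = 1
g(5) = mex{0} = 1
g(6) = mex{0} = 1
g(7) = mex{0} = 1
g(8) = mex{0,1} = 2
g(9) = mex{0,1} = 2
The P-positions (g = 0) in 0..9 are 0, 1, 2, 3.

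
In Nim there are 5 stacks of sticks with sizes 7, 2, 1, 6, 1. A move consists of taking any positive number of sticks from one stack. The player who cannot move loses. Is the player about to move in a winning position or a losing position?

Winning position

Compute the nim-sum pairwise:
7 ^ 2 = 5
5 ^ 1 = 4
4 ^ 6 = 2
2 ^ 1 = 3
The nim-sum is 3 ≠ 0, so this is an N-position: the player to move can win.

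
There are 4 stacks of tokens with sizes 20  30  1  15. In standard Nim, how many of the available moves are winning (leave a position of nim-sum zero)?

3

Write each in binary and XOR column by column:
  10100  (20)
  11110  (30)
  00001  (1)
  01111  (15)
  -----
  00100  (4)
The overall nim-sum is X = 4. A stack of size p has a winning move iff p XOR X < p (reduce it to p XOR X).
  20: 20 XOR 4 = 16 < 20 — winning move (to 16).
  30: 30 XOR 4 = 26 < 30 — winning move (to 26).
  1: 1 XOR 4 = 5 ≥ 1 — no move.
  15: 15 XOR 4 = 11 < 15 — winning move (to 11).
That gives 3 winning moves.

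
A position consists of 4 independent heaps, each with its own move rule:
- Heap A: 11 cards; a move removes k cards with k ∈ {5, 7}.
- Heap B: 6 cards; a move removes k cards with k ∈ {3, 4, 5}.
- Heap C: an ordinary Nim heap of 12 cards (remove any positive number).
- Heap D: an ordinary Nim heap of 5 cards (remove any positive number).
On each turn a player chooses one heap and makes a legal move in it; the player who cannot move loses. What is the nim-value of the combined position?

For heap A, compute g(0), g(1), … with moves {5, 7}:
k:     0  1  2  3  4  5  6  7  8  9 10 11
g(k):  0  0  0  0  0  1  1  1  1  1  2  2
So g(11) = 2.
Grundy values for heap B (subtraction set {3, 4, 5}):
g(0) = mex{} = 0
g(1) = mex{} = 0
g(2) = mex{} = 0
g(3) = mex{0} = 1
g(4) = mex{0} = 1
g(5) = mex{0} = 1
g(6) = mex{0,1} = 2
So g(6) = 2.
Heap C is a plain Nim heap of size 12, so its Grundy value is 12.
Heap D is a plain Nim heap of size 5, so its Grundy value is 5.
The value of a disjunctive sum is the nim-sum of the parts.
Combined value = 2 XOR 2 XOR 12 XOR 5 = 9.

9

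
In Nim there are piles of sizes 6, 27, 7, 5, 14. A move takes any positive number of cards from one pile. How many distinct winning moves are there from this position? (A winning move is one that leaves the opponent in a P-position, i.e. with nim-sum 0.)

Compute the nim-sum pairwise:
6 ^ 27 = 29
29 ^ 7 = 26
26 ^ 5 = 31
31 ^ 14 = 17
The overall nim-sum is X = 17. A pile of size p has a winning move iff p XOR X < p (reduce it to p XOR X).
  6: 6 XOR 17 = 23 ≥ 6 — no move.
  27: 27 XOR 17 = 10 < 27 — winning move (to 10).
  7: 7 XOR 17 = 22 ≥ 7 — no move.
  5: 5 XOR 17 = 20 ≥ 5 — no move.
  14: 14 XOR 17 = 31 ≥ 14 — no move.
That gives 1 winning move.

1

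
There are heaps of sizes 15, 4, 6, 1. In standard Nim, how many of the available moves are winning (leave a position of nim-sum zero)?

Compute the nim-sum pairwise:
15 ^ 4 = 11
11 ^ 6 = 13
13 ^ 1 = 12
The overall nim-sum is X = 12. A heap of size p has a winning move iff p XOR X < p (reduce it to p XOR X).
  15: 15 XOR 12 = 3 < 15 — winning move (to 3).
  4: 4 XOR 12 = 8 ≥ 4 — no move.
  6: 6 XOR 12 = 10 ≥ 6 — no move.
  1: 1 XOR 12 = 13 ≥ 1 — no move.
That gives 1 winning move.

1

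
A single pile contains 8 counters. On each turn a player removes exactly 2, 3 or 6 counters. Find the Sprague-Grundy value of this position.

2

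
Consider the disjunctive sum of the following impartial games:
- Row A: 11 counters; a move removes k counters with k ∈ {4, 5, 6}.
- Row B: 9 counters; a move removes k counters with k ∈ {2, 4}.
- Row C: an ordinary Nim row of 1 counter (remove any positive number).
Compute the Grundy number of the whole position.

Build the Grundy sequence for row A with g(k) = mex{g(k−s) : s ∈ {4, 5, 6}, s ≤ k}:
k:     0  1  2  3  4  5  6  7  8  9 10 11
g(k):  0  0  0  0  1  1  1  1  2  2  0  0
So g(11) = 0.
Grundy values for row B (subtraction set {2, 4}):
k:     0  1  2  3  4  5  6  7  8  9
g(k):  0  0  1  1  2  2  0  0  1  1
So g(9) = 1.
Row C is a plain Nim row of size 1, so its Grundy value is 1.
By the Sprague-Grundy theorem, the Grundy value of a sum of independent games is the XOR of the component values.
Combined value = 0 ⊕ 1 ⊕ 1 = 0.

0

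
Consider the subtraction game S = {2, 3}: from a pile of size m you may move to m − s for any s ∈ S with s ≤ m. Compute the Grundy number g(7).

1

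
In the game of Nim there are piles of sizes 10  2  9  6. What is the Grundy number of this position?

7

Compute the nim-sum pairwise:
10 ^ 2 = 8
8 ^ 9 = 1
1 ^ 6 = 7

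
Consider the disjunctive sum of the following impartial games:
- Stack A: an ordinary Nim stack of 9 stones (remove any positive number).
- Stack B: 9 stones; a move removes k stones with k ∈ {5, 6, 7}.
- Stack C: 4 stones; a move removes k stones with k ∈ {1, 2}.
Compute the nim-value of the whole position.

Stack A is a plain Nim stack of size 9, so its Grundy value is 9.
For stack B, compute g(0), g(1), … with moves {5, 6, 7}:
k:     0  1  2  3  4  5  6  7  8  9
g(k):  0  0  0  0  0  1  1  1  1  1
So g(9) = 1.
For stack C, compute g(0), g(1), … with moves {1, 2}:
k:     0  1  2  3  4
g(k):  0  1  2  0  1
So g(4) = 1.
By the Sprague-Grundy theorem, the Grundy value of a sum of independent games is the XOR of the component values.
Combined value = 9 XOR 1 XOR 1 = 9.

9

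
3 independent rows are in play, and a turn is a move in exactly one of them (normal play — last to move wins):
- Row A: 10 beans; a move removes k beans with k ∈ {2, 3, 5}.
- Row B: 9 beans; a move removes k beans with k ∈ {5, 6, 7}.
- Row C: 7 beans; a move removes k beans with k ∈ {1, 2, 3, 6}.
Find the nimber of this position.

Grundy values for row A (subtraction set {2, 3, 5}):
g(0) = mex{} = 0
g(1) = mex{} = 0
g(2) = mex{0} = 1
g(3) = mex{0} = 1
g(4) = mex{0,1} = 2
g(5) = mex{0,1} = 2
g(6) = mex{0,1,2} = 3
g(7) = mex{1,2} = 0
g(8) = mex{1,2,3} = 0
g(9) = mex{0,2,3} = 1
g(10) = mex{0,2} = 1
So g(10) = 1.
Build the Grundy sequence for row B with g(k) = mex{g(k−s) : s ∈ {5, 6, 7}, s ≤ k}:
g(0) = mex{} = 0
g(1) = mex{} = 0
g(2) = mex{} = 0
g(3) = mex{} = 0
g(4) = mex{} = 0
g(5) = mex{0} = 1
g(6) = mex{0} = 1
g(7) = mex{0} = 1
g(8) = mex{0} = 1
g(9) = mex{0} = 1
So g(9) = 1.
For row C, compute g(0), g(1), … with moves {1, 2, 3, 6}:
k:     0  1  2  3  4  5  6  7
g(k):  0  1  2  3  0  1  2  3
So g(7) = 3.
The value of a disjunctive sum is the nim-sum of the parts.
Combined value = 1 ⊕ 1 ⊕ 3 = 3.

3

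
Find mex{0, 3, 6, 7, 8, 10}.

1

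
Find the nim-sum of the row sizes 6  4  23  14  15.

20

Compute the nim-sum pairwise:
6 XOR 4 = 2
2 XOR 23 = 21
21 XOR 14 = 27
27 XOR 15 = 20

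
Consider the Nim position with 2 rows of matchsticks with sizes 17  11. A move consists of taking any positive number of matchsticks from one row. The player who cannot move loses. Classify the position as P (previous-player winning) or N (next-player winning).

N-position

Compute the nim-sum pairwise:
17 ⊕ 11 = 26
The nim-sum is 26 ≠ 0, so this is an N-position: the player to move can win.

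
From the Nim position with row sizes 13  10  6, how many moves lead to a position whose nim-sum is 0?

1

Write each in binary and XOR column by column:
  1101  (13)
  1010  (10)
  0110  (6)
  ----
  0001  (1)
The overall nim-sum is X = 1. A row of size p has a winning move iff p XOR X < p (reduce it to p XOR X).
  13: 13 XOR 1 = 12 < 13 — winning move (to 12).
  10: 10 XOR 1 = 11 ≥ 10 — no move.
  6: 6 XOR 1 = 7 ≥ 6 — no move.
That gives 1 winning move.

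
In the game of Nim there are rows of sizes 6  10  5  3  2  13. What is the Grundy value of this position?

Compute the nim-sum pairwise:
6 ^ 10 = 12
12 ^ 5 = 9
9 ^ 3 = 10
10 ^ 2 = 8
8 ^ 13 = 5

5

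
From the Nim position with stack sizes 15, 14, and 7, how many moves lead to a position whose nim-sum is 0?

3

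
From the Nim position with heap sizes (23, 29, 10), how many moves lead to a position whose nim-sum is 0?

Nim-sum: 23 ^ 29 ^ 10 = 0.
The nim-sum is already 0, so every move leaves a nonzero nim-sum — there are no winning moves.

0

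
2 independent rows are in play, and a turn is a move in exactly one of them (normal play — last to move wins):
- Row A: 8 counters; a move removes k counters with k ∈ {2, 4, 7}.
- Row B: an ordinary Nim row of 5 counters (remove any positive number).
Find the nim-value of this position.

4

For row A, compute g(0), g(1), … with moves {2, 4, 7}:
g(0) = mex{} = 0
g(1) = mex{} = 0
g(2) = mex{0} = 1
g(3) = mex{0} = 1
g(4) = mex{0,1} = 2
g(5) = mex{0,1} = 2
g(6) = mex{1,2} = 0
g(7) = mex{0,1,2} = 3
g(8) = mex{0,2} = 1
So g(8) = 1.
Row B is a plain Nim row of size 5, so its Grundy value is 5.
By the Sprague-Grundy theorem, the Grundy value of a sum of independent games is the XOR of the component values.
Combined value = 1 XOR 5 = 4.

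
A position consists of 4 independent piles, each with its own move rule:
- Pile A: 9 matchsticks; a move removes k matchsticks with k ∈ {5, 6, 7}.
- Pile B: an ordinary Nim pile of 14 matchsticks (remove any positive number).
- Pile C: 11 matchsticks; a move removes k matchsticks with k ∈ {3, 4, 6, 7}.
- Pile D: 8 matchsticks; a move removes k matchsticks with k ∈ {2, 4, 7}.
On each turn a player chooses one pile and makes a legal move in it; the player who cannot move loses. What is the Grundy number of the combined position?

14

Build the Grundy sequence for pile A with g(k) = mex{g(k−s) : s ∈ {5, 6, 7}, s ≤ k}:
g(0) = mex{} = 0
g(1) = mex{} = 0
g(2) = mex{} = 0
g(3) = mex{} = 0
g(4) = mex{} = 0
g(5) = mex{0} = 1
g(6) = mex{0} = 1
g(7) = mex{0} = 1
g(8) = mex{0} = 1
g(9) = mex{0} = 1
So g(9) = 1.
Pile B is a plain Nim pile of size 14, so its Grundy value is 14.
For pile C, compute g(0), g(1), … with moves {3, 4, 6, 7}:
g(0) = mex{} = 0
g(1) = mex{} = 0
g(2) = mex{} = 0
g(3) = mex{0} = 1
g(4) = mex{0} = 1
g(5) = mex{0} = 1
g(6) = mex{0,1} = 2
g(7) = mex{0,1} = 2
g(8) = mex{0,1} = 2
g(9) = mex{0,1,2} = 3
g(10) = mex{1,2} = 0
g(11) = mex{1,2} = 0
So g(11) = 0.
Build the Grundy sequence for pile D with g(k) = mex{g(k−s) : s ∈ {2, 4, 7}, s ≤ k}:
k:     0  1  2  3  4  5  6  7  8
g(k):  0  0  1  1  2  2  0  3  1
So g(8) = 1.
By the Sprague-Grundy theorem, the Grundy value of a sum of independent games is the XOR of the component values.
Combined value = 1 ⊕ 14 ⊕ 0 ⊕ 1 = 14.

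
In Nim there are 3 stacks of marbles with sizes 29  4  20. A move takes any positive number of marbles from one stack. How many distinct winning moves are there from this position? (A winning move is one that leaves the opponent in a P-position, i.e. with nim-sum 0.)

1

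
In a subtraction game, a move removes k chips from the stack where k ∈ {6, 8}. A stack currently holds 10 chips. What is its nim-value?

1

Compute g(0), g(1), … for moves {6, 8}:
k:     0  1  2  3  4  5  6  7  8  9 10
g(k):  0  0  0  0  0  0  1  1  1  1  1
So g(10) = 1.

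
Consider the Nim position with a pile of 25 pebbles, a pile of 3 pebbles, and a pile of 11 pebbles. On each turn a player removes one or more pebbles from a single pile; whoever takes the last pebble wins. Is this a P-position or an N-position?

Compute the nim-sum pairwise:
25 ^ 3 = 26
26 ^ 11 = 17
The nim-sum is 17 ≠ 0, so this is an N-position: the player to move can win.

N-position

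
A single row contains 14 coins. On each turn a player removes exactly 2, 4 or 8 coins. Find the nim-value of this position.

1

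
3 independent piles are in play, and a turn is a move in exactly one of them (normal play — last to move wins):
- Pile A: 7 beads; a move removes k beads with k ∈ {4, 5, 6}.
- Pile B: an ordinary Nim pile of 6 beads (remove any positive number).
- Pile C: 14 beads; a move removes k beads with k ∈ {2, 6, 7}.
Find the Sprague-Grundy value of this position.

7

Grundy values for pile A (subtraction set {4, 5, 6}):
k:     0  1  2  3  4  5  6  7
g(k):  0  0  0  0  1  1  1  1
So g(7) = 1.
Pile B is a plain Nim pile of size 6, so its Grundy value is 6.
For pile C, compute g(0), g(1), … with moves {2, 6, 7}:
g(0) = mex{} = 0
g(1) = mex{} = 0
g(2) = mex{0} = 1
g(3) = mex{0} = 1
g(4) = mex{1} = 0
g(5) = mex{1} = 0
g(6) = mex{0} = 1
g(7) = mex{0} = 1
g(8) = mex{0,1} = 2
g(9) = mex{1} = 0
g(10) = mex{0,1,2} = 3
g(11) = mex{0} = 1
g(12) = mex{0,1,3} = 2
g(13) = mex{1} = 0
g(14) = mex{1,2} = 0
So g(14) = 0.
The value of a disjunctive sum is the nim-sum of the parts.
Combined value = 1 XOR 6 XOR 0 = 7.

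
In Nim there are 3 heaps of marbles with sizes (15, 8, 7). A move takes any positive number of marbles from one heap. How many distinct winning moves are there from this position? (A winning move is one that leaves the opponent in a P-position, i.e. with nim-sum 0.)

Write each in binary and XOR column by column:
  1111  (15)
  1000  (8)
  0111  (7)
  ----
  0000  (0)
The nim-sum is already 0, so every move leaves a nonzero nim-sum — there are no winning moves.

0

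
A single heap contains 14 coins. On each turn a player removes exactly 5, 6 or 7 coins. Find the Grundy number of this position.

0

Build the Grundy sequence with g(k) = mex{g(k−s) : s ∈ {5, 6, 7}, s ≤ k}:
k:     0  1  2  3  4  5  6  7  8  9 10 11 12 13 14
g(k):  0  0  0  0  0  1  1  1  1  1  2  2  0  0  0
So g(14) = 0.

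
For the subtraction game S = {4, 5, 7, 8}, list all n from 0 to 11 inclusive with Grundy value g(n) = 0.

0, 1, 2, 3

Build the Grundy sequence with g(k) = mex{g(k−s) : s ∈ {4, 5, 7, 8}, s ≤ k}:
g(0) = mex{} = 0
g(1) = mex{} = 0
g(2) = mex{} = 0
g(3) = mex{} = 0
g(4) = mex{0} = 1
g(5) = mex{0} = 1
g(6) = mex{0} = 1
g(7) = mex{0} = 1
g(8) = mex{0,1} = 2
g(9) = mex{0,1} = 2
g(10) = mex{0,1} = 2
g(11) = mex{0,1} = 2
The P-positions (g = 0) in 0..11 are 0, 1, 2, 3.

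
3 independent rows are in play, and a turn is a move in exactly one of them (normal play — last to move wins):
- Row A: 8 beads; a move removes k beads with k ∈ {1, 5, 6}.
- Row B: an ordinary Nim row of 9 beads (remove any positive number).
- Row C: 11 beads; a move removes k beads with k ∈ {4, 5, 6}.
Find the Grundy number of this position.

11

Grundy values for row A (subtraction set {1, 5, 6}):
g(0) = mex{} = 0
g(1) = mex{0} = 1
g(2) = mex{1} = 0
g(3) = mex{0} = 1
g(4) = mex{1} = 0
g(5) = mex{0} = 1
g(6) = mex{0,1} = 2
g(7) = mex{0,1,2} = 3
g(8) = mex{0,1,3} = 2
So g(8) = 2.
Row B is a plain Nim row of size 9, so its Grundy value is 9.
For row C, compute g(0), g(1), … with moves {4, 5, 6}:
g(0) = mex{} = 0
g(1) = mex{} = 0
g(2) = mex{} = 0
g(3) = mex{} = 0
g(4) = mex{0} = 1
g(5) = mex{0} = 1
g(6) = mex{0} = 1
g(7) = mex{0} = 1
g(8) = mex{0,1} = 2
g(9) = mex{0,1} = 2
g(10) = mex{1} = 0
g(11) = mex{1} = 0
So g(11) = 0.
By the Sprague-Grundy theorem, the Grundy value of a sum of independent games is the XOR of the component values.
Combined value = 2 XOR 9 XOR 0 = 11.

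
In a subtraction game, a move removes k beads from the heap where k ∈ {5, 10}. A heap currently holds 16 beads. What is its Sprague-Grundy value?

Build the Grundy sequence with g(k) = mex{g(k−s) : s ∈ {5, 10}, s ≤ k}:
k:     0  1  2  3  4  5  6  7  8  9 10 11 12 13 14 15 16
g(k):  0  0  0  0  0  1  1  1  1  1  2  2  2  2  2  0  0
So g(16) = 0.

0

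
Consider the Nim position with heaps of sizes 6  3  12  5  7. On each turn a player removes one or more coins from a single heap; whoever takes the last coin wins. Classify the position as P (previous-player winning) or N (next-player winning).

N-position

In binary:
  0110  (6)
  0011  (3)
  1100  (12)
  0101  (5)
  0111  (7)
  ----
  1011  (11)
The nim-sum is 11 ≠ 0, so this is an N-position: the player to move can win.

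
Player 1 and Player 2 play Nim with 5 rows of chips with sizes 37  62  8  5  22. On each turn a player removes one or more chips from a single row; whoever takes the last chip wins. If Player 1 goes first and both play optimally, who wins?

Nim-sum: 37 XOR 62 XOR 8 XOR 5 XOR 22 = 0.
The nim-sum is 0, so this is a P-position: the player to move is in a losing position under optimal play; Player 1 is about to move from it and so loses — Player 2 wins.

Player 2 wins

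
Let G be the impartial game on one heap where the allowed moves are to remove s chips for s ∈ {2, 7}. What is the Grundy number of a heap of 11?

Build the Grundy sequence with g(k) = mex{g(k−s) : s ∈ {2, 7}, s ≤ k}:
k:     0  1  2  3  4  5  6  7  8  9 10 11
g(k):  0  0  1  1  0  0  1  1  2  0  0  1
So g(11) = 1.

1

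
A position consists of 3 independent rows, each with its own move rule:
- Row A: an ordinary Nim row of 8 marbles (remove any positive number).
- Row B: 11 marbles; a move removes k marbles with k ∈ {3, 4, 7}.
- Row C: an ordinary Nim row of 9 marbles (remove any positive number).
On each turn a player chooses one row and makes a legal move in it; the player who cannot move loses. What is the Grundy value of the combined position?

1

Row A is a plain Nim row of size 8, so its Grundy value is 8.
Grundy values for row B (subtraction set {3, 4, 7}):
g(0) = mex{} = 0
g(1) = mex{} = 0
g(2) = mex{} = 0
g(3) = mex{0} = 1
g(4) = mex{0} = 1
g(5) = mex{0} = 1
g(6) = mex{0,1} = 2
g(7) = mex{0,1} = 2
g(8) = mex{0,1} = 2
g(9) = mex{0,1,2} = 3
g(10) = mex{1,2} = 0
g(11) = mex{1,2} = 0
So g(11) = 0.
Row C is a plain Nim row of size 9, so its Grundy value is 9.
The value of a disjunctive sum is the nim-sum of the parts.
Combined value = 8 XOR 0 XOR 9 = 1.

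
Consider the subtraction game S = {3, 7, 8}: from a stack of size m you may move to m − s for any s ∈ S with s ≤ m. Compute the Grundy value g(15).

1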